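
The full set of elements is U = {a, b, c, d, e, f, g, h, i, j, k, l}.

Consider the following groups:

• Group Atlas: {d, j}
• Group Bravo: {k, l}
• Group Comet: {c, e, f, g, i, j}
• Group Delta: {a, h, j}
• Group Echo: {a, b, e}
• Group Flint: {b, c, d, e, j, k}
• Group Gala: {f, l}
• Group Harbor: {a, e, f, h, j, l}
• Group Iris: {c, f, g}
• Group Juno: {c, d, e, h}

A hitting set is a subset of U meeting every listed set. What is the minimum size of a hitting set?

4

T = {e, f, j, k} meets every group (each contains at least one member of T), and |T| = 4.
The groups Atlas, Bravo, Echo, Iris are pairwise disjoint, so any hitting set needs a separate element for each — at least 4. Hence 4 is optimal.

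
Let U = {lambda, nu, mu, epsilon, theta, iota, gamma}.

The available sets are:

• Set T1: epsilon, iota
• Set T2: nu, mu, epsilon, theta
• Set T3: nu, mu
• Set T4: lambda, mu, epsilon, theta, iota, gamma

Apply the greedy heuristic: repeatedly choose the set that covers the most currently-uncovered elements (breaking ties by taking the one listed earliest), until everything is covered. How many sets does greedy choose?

Greedy: pick T4 (covers 6 new) → pick T2 (covers 1 new). Total picks: 2.

2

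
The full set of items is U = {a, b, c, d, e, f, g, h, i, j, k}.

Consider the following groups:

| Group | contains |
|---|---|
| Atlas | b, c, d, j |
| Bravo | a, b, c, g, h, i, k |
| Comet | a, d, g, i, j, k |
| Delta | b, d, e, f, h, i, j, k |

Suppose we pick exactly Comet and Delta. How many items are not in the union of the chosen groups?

Union of Comet, Delta = {a, b, d, e, f, g, h, i, j, k}.
Not covered: c — 1 item.

1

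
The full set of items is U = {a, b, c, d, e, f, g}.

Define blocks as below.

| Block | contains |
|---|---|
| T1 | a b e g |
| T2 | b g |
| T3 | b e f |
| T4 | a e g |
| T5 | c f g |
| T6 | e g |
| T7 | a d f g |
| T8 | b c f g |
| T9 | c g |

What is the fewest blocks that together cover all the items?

T4 and T7 and T8 together: T4 ∪ T7 ∪ T8 = {a, b, c, d, e, f, g} — every item is covered.
Only T7 contains d, so T7 is forced; the remaining 3 items need at least 2 more blocks (each remaining block adds at most 2) — so at least 3 blocks are needed, and 3 is optimal.

3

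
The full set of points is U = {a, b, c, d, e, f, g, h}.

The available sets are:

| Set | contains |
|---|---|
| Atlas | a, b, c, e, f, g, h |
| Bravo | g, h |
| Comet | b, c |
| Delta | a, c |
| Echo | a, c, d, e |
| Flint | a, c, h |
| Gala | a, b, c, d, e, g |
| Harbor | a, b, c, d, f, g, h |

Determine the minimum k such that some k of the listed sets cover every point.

2

Atlas and Harbor cover everything between them: the union {a, b, c, d, e, f, g, h} is all of U.
No single set has all 8 points (the largest, Atlas, has 7), so 2 is optimal.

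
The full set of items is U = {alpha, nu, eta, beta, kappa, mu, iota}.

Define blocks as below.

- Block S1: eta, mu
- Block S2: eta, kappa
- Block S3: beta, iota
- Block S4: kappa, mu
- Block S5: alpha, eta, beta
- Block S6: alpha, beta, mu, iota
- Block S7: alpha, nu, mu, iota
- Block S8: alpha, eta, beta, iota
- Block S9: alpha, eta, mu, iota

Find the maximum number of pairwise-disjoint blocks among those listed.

2

S2, S6 are pairwise disjoint (S2={eta,kappa}; S6={alpha,beta,mu,iota}).
Every remaining block overlaps one of these, and no 3 of the listed blocks are pairwise disjoint, so 2 is the maximum.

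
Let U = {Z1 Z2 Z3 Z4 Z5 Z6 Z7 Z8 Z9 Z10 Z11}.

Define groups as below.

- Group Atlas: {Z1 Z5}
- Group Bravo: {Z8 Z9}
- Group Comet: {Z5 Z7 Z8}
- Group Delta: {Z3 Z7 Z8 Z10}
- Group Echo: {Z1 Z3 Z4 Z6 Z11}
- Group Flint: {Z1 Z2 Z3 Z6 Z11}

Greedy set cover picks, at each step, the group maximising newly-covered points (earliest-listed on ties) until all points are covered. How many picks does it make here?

Greedy: pick Echo (covers 5 new) → pick Comet (covers 3 new) → pick Bravo (covers 1 new) → pick Delta (covers 1 new) → pick Flint (covers 1 new). Total picks: 5.

5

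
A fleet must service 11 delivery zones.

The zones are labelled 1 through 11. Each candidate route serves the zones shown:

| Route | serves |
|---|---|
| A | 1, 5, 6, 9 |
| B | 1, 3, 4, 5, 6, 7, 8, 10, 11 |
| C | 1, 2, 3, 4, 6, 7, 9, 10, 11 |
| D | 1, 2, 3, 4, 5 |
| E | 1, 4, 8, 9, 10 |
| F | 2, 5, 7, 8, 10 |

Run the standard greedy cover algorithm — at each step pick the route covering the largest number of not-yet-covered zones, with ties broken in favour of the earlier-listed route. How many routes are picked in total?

2

Greedy: pick B (covers 9 new) → pick C (covers 2 new). Total picks: 2.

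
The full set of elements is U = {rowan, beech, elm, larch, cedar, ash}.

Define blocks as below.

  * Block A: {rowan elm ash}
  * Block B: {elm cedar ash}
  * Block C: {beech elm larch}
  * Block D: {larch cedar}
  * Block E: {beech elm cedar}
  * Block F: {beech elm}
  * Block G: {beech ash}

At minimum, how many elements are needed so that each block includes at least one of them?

3

Take H = {rowan, beech, cedar}. Each listed block contains at least one of these, so H is a hitting set of size 3.
No choice of 2 elements meets every block, so 3 is the minimum.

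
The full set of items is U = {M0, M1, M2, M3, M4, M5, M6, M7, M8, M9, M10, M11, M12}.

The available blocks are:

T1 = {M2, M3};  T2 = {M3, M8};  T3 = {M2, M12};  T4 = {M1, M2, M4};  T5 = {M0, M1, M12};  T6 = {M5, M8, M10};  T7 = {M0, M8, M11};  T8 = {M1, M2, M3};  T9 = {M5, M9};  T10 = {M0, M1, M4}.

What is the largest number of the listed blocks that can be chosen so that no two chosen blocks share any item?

T2, T3, T9, T10 are pairwise disjoint (T2={M3,M8}; T3={M2,M12}; T9={M5,M9}; T10={M0,M1,M4}).
Every remaining block overlaps one of these, and no 5 of the listed blocks are pairwise disjoint, so 4 is the maximum.

4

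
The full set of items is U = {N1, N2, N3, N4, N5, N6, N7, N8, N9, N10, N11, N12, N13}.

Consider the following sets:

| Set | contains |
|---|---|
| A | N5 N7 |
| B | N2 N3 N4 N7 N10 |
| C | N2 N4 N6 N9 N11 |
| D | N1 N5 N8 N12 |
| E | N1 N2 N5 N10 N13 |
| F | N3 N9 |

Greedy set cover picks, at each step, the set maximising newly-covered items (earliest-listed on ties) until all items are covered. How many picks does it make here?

4

Greedy: pick B (covers 5 new) → pick D (covers 4 new) → pick C (covers 3 new) → pick E (covers 1 new). Total picks: 4.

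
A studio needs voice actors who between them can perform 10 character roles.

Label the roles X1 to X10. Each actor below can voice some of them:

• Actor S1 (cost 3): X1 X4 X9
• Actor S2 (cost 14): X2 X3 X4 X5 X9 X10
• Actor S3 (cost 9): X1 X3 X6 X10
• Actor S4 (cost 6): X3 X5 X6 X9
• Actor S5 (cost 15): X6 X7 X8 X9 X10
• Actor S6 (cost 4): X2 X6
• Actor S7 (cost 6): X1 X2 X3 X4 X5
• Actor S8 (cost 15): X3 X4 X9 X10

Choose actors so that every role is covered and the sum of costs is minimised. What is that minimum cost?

S5, S7 together cover every role (S5 ∪ S7 = {X1, X2, X3, X4, X5, X6, X7, X8, X9, X10}); total cost 15 + 6 = 21.
The greedy pick S1, S4, S6, S5 costs 28; no covering selection beats 21.

21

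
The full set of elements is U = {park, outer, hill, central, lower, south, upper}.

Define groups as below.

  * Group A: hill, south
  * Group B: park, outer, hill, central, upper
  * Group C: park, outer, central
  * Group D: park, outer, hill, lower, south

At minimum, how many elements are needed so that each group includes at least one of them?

H = {central, south} meets every group (each contains at least one member of H), and |H| = 2.
The groups A, C are pairwise disjoint, so any hitting set needs a separate element for each — at least 2. Hence 2 is optimal.

2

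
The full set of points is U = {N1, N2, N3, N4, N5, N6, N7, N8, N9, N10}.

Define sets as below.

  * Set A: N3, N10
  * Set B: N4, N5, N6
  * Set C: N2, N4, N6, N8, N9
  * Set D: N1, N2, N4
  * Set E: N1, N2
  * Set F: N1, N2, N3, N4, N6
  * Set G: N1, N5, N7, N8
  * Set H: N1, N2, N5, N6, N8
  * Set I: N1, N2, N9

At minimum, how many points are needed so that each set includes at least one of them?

3

The 3 points {N2, N5, N10} hit every set.
The sets A, B, E are pairwise disjoint, so any hitting set needs a separate point for each — at least 3. Hence 3 is optimal.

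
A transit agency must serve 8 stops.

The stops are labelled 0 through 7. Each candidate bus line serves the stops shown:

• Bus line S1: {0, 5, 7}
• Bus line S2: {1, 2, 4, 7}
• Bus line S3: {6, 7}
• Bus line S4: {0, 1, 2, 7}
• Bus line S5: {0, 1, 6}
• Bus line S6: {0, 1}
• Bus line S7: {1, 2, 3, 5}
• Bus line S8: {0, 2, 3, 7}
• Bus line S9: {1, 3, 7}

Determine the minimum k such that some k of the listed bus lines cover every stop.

S2 and S5 and S7 together: S2 ∪ S5 ∪ S7 = {0, 1, 2, 3, 4, 5, 6, 7} — every stop is covered.
Only S2 contains 4, so S2 is forced; the remaining 4 stops need at least 2 more bus lines (each remaining bus line adds at most 2) — so at least 3 bus lines are needed, and 3 is optimal.

3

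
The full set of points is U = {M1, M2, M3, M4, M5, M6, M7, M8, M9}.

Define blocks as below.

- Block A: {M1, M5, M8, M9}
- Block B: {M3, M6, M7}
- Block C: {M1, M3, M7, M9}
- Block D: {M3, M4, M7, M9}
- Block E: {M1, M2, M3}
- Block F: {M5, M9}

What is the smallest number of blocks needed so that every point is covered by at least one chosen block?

A and B and D and E together: A ∪ B ∪ D ∪ E = {M1, M2, M3, M4, M5, M6, M7, M8, M9} — every point is covered.
No 3 of the 6 blocks cover everything (all 20 combinations miss at least one point), so 4 is optimal.

4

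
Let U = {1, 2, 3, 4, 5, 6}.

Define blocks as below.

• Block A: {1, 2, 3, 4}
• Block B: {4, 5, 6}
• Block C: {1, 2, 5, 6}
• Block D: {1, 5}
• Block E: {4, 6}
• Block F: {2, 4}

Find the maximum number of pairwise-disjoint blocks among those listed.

D, F are pairwise disjoint (D={1,5}; F={2,4}).
Every remaining block overlaps one of these, and no 3 of the listed blocks are pairwise disjoint, so 2 is the maximum.

2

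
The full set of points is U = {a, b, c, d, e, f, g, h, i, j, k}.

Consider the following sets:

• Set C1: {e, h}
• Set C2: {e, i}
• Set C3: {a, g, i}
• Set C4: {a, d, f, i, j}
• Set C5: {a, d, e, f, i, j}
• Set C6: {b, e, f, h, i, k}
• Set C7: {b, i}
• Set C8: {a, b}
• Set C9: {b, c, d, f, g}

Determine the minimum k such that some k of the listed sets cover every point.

3

C5, C6, and C9 cover everything between them: the union {a, b, c, d, e, f, g, h, i, j, k} is all of U.
Only C9 contains c, so C9 is forced; the remaining 6 points need at least 2 more sets (each remaining set adds at most 4) — so at least 3 sets are needed, and 3 is optimal.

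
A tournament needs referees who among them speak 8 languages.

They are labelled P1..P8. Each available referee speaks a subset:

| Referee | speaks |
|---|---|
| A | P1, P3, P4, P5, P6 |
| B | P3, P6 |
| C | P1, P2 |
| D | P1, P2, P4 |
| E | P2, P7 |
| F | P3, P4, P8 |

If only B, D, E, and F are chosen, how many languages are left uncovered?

1

Union of B, D, E, F = {P1, P2, P3, P4, P6, P7, P8}.
Not covered: P5 — 1 language.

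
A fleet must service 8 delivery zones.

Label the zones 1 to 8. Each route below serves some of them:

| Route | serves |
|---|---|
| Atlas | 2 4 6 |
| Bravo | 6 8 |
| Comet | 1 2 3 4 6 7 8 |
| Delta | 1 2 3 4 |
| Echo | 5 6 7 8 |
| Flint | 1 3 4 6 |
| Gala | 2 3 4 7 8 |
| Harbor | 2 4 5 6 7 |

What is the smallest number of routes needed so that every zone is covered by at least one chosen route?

Delta and Echo together: Delta ∪ Echo = {1, 2, 3, 4, 5, 6, 7, 8} — every zone is covered.
No single route has all 8 zones (the largest, Comet, has 7), so 2 is optimal.

2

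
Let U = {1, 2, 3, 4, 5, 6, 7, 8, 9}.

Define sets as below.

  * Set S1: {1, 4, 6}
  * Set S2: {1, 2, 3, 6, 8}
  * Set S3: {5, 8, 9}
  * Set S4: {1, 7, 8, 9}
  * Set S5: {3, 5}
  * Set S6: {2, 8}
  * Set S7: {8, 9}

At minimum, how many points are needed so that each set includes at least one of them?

Take H = {1, 3, 8}. Each listed set contains at least one of these, so H is a hitting set of size 3.
The sets S1, S5, S7 are pairwise disjoint, so any hitting set needs a separate point for each — at least 3. Hence 3 is optimal.

3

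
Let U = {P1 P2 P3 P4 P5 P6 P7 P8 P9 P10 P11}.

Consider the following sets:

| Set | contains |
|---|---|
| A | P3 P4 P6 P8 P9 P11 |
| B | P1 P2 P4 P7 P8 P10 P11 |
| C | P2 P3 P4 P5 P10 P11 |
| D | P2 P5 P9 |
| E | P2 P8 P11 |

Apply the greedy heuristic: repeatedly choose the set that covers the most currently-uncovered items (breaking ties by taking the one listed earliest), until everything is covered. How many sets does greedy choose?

3

Greedy: pick B (covers 7 new) → pick A (covers 3 new) → pick C (covers 1 new). Total picks: 3.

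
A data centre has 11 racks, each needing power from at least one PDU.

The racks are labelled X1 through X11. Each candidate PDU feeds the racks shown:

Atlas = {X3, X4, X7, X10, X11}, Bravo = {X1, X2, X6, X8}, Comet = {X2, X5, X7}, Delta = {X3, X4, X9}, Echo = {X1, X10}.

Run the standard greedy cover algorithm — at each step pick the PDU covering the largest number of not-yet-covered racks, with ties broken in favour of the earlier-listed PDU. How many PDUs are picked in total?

4

Greedy: pick Atlas (covers 5 new) → pick Bravo (covers 4 new) → pick Comet (covers 1 new) → pick Delta (covers 1 new). Total picks: 4.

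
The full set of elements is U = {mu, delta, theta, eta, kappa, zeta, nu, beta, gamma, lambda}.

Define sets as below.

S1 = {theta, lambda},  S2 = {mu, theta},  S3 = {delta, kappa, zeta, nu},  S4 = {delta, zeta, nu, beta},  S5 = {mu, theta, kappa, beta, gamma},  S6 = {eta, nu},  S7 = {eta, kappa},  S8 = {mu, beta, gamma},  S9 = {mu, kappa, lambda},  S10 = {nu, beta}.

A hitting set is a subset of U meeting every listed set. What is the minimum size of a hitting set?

H = {mu, eta, nu, lambda} meets every set (each contains at least one member of H), and |H| = 4.
No choice of 3 elements meets every set, so 4 is the minimum.

4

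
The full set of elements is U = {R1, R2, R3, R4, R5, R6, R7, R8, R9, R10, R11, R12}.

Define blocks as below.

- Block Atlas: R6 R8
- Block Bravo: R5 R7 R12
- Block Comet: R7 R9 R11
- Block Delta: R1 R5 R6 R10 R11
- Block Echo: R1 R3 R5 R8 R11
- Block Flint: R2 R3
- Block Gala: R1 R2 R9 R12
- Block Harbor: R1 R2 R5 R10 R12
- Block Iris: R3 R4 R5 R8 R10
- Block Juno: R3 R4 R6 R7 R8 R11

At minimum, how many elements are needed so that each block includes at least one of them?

4

H = {R2, R5, R6, R7} meets every block (each contains at least one member of H), and |H| = 4.
No choice of 3 elements meets every block, so 4 is the minimum.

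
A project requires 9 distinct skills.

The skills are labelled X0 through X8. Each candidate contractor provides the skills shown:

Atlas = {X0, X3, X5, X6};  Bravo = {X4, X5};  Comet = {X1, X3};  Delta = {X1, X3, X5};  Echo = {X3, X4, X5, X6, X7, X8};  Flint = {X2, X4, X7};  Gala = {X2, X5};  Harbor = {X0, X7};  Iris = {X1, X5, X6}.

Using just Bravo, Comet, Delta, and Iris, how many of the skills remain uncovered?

Union of Bravo, Comet, Delta, Iris = {X1, X3, X4, X5, X6}.
Not covered: X0, X2, X7, X8 — 4 skills.

4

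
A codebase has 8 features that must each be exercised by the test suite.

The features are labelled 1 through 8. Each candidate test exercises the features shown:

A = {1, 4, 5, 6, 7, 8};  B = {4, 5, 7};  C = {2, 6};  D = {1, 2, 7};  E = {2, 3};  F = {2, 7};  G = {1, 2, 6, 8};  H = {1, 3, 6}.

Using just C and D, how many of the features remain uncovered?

4

Union of C, D = {1, 2, 6, 7}.
Not covered: 3, 4, 5, 8 — 4 features.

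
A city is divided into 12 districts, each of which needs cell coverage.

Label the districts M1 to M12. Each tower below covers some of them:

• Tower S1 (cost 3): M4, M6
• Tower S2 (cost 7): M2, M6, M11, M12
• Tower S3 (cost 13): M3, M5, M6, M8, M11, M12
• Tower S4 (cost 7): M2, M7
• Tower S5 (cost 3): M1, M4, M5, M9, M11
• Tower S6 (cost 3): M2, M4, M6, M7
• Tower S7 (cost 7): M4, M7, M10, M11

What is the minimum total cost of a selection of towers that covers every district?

26

S3, S5, S6, S7 together cover every district (S3 ∪ S5 ∪ S6 ∪ S7 = {M1, M2, M3, M4, M5, M6, M7, M8, M9, M10, M11, M12}); total cost 13 + 3 + 3 + 7 = 26.
No covering selection has total cost below 26.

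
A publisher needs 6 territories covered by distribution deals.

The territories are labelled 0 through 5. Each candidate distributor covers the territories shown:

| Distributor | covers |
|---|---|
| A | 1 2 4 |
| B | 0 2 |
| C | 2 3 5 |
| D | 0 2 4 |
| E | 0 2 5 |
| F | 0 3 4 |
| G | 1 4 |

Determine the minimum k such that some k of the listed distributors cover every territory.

3

Take {E, F, G}. Their union is {0, 1, 2, 3, 4, 5}, which is all 6 territories.
No 2 of the 7 distributors cover everything (all 21 combinations miss at least one territory), so 3 is optimal.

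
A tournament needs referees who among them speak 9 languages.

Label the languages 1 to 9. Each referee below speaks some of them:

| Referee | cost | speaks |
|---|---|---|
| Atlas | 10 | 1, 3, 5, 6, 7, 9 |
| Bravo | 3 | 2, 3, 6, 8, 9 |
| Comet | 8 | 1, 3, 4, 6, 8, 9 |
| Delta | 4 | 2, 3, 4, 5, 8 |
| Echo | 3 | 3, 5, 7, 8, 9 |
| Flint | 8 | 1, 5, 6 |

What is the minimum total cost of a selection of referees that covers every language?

14

Atlas, Delta together cover every language (Atlas ∪ Delta = {1, 2, 3, 4, 5, 6, 7, 8, 9}); total cost 10 + 4 = 14.
No covering selection has total cost below 14.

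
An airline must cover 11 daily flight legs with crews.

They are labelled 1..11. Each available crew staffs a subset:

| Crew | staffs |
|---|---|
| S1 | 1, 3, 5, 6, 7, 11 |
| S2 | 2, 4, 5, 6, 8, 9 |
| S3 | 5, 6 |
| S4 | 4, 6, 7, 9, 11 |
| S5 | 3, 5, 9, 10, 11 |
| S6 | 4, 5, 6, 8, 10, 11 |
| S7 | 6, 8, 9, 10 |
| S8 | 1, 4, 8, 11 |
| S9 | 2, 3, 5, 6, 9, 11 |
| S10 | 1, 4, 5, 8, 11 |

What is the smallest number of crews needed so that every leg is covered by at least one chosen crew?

3

S1 and S2 and S6 together: S1 ∪ S2 ∪ S6 = {1, 2, 3, 4, 5, 6, 7, 8, 9, 10, 11} — every leg is covered.
No 2 of the 10 crews cover everything (all 45 combinations miss at least one leg), so 3 is optimal.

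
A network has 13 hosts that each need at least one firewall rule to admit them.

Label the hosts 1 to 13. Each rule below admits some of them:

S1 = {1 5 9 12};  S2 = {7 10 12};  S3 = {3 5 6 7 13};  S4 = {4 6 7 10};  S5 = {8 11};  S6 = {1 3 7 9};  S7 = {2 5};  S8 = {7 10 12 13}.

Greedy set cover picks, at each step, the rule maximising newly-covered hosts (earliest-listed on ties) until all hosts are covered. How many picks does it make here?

5

Greedy: pick S3 (covers 5 new) → pick S1 (covers 3 new) → pick S4 (covers 2 new) → pick S5 (covers 2 new) → pick S7 (covers 1 new). Total picks: 5.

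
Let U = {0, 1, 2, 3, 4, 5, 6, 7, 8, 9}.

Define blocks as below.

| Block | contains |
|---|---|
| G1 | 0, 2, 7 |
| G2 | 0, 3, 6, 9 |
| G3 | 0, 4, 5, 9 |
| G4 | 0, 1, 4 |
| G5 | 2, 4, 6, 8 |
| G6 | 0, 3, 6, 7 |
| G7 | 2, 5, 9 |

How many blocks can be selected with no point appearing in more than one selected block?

2

G6, G7 are pairwise disjoint (G6={0,3,6,7}; G7={2,5,9}).
Every remaining block overlaps one of these, and no 3 of the listed blocks are pairwise disjoint, so 2 is the maximum.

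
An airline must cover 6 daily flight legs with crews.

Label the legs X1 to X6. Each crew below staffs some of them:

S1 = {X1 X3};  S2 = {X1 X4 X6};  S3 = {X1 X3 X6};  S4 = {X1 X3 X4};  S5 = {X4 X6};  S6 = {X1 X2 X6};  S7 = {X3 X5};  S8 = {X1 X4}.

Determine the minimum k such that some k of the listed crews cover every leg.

3

S5 and S6 and S7 together: S5 ∪ S6 ∪ S7 = {X1, X2, X3, X4, X5, X6} — every leg is covered.
Only S6 contains X2, so S6 is forced; the remaining 3 legs need at least 2 more crews (each remaining crew adds at most 2) — so at least 3 crews are needed, and 3 is optimal.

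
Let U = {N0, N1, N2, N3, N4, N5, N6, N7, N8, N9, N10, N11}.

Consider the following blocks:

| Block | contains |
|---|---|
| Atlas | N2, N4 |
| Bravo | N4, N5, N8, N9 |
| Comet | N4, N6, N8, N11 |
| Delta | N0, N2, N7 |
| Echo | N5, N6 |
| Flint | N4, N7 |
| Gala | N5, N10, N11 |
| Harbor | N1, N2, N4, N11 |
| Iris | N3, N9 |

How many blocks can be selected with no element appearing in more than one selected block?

3

Echo, Harbor, Iris are pairwise disjoint (Echo={N5,N6}; Harbor={N1,N2,N4,N11}; Iris={N3,N9}).
Every remaining block overlaps one of these, and no 4 of the listed blocks are pairwise disjoint, so 3 is the maximum.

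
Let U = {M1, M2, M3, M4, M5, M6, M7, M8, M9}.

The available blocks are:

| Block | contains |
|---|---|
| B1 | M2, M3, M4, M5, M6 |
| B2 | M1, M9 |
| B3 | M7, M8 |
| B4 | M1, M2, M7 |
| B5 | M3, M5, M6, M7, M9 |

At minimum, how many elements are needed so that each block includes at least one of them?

H = {M3, M7, M9} meets every block (each contains at least one member of H), and |H| = 3.
The blocks B1, B2, B3 are pairwise disjoint, so any hitting set needs a separate element for each — at least 3. Hence 3 is optimal.

3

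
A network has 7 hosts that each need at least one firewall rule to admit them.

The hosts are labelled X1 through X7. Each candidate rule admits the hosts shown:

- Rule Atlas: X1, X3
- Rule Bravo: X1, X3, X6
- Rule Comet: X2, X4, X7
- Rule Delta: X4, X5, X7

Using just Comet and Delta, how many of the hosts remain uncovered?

3

Union of Comet, Delta = {X2, X4, X5, X7}.
Not covered: X1, X3, X6 — 3 hosts.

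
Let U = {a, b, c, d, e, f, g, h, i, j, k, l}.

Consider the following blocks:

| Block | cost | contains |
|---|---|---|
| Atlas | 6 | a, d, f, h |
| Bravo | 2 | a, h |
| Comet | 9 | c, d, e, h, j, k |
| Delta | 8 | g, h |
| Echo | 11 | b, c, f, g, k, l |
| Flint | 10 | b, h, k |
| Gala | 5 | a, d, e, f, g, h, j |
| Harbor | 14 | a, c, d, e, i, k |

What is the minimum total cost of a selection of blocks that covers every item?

30

Echo, Gala, Harbor together cover every item (Echo ∪ Gala ∪ Harbor = {a, b, c, d, e, f, g, h, i, j, k, l}); total cost 11 + 5 + 14 = 30.
No covering selection has total cost below 30.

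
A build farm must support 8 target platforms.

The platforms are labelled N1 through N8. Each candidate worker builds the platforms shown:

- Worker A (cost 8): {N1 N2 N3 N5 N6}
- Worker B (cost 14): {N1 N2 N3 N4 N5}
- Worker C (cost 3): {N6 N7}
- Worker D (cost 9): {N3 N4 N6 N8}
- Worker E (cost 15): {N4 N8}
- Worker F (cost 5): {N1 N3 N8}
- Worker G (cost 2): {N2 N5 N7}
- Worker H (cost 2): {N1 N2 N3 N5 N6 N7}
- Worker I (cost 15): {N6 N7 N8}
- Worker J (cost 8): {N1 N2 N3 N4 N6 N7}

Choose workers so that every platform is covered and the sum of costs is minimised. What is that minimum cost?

D, H together cover every platform (D ∪ H = {N1, N2, N3, N4, N5, N6, N7, N8}); total cost 9 + 2 = 11.
No covering selection has total cost below 11.

11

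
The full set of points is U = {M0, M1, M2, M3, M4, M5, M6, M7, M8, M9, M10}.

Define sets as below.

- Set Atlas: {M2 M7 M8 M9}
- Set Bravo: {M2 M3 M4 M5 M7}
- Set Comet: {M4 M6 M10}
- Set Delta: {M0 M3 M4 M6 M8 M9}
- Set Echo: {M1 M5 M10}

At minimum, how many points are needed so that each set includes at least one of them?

The 3 points {M5, M8, M10} hit every set.
No choice of 2 points meets every set, so 3 is the minimum.

3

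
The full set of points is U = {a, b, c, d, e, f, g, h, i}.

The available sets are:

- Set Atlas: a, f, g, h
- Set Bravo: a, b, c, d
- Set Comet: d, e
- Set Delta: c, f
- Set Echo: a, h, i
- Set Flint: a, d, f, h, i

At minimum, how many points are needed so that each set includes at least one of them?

3

T = {a, d, f} meets every set (each contains at least one member of T), and |T| = 3.
The sets Comet, Delta, Echo are pairwise disjoint, so any hitting set needs a separate point for each — at least 3. Hence 3 is optimal.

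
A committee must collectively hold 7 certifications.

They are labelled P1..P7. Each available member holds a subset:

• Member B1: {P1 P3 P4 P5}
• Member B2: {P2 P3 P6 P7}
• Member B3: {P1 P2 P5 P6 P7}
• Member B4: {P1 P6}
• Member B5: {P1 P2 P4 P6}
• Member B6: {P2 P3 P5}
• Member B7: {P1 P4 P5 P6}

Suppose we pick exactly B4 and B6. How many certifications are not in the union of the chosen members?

2

Union of B4, B6 = {P1, P2, P3, P5, P6}.
Not covered: P4, P7 — 2 certifications.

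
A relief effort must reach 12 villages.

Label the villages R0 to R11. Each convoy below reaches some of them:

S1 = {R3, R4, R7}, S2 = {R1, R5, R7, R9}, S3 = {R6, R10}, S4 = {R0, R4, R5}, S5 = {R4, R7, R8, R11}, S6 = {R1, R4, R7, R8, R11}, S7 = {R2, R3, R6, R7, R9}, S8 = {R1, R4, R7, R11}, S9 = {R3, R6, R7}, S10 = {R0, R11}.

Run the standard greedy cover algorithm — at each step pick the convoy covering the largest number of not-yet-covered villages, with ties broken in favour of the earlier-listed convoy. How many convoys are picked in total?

Greedy: pick S6 (covers 5 new) → pick S7 (covers 4 new) → pick S4 (covers 2 new) → pick S3 (covers 1 new). Total picks: 4.

4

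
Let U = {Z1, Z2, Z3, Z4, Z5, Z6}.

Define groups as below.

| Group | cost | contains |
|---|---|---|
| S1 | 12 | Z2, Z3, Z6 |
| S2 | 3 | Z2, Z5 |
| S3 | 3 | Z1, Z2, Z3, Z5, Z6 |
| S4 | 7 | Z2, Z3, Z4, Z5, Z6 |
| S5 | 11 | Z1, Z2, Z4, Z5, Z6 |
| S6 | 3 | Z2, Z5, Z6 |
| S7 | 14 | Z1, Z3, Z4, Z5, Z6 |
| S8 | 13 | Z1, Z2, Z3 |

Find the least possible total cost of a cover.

10

S3, S4 together cover every element (S3 ∪ S4 = {Z1, Z2, Z3, Z4, Z5, Z6}); total cost 3 + 7 = 10.
No covering selection has total cost below 10.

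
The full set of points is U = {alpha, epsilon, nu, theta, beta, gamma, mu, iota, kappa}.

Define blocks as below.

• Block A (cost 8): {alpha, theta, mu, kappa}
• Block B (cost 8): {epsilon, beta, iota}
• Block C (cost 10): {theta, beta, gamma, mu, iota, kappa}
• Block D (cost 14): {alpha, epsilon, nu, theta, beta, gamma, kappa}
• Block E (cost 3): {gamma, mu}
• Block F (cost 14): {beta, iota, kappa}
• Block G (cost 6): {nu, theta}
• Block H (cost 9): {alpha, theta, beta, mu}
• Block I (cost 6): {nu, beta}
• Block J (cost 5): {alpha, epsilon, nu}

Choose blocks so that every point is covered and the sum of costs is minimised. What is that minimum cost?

15

C, J together cover every point (C ∪ J = {alpha, epsilon, nu, theta, beta, gamma, mu, iota, kappa}); total cost 10 + 5 = 15.
The greedy pick E, J, C costs 18; no covering selection beats 15.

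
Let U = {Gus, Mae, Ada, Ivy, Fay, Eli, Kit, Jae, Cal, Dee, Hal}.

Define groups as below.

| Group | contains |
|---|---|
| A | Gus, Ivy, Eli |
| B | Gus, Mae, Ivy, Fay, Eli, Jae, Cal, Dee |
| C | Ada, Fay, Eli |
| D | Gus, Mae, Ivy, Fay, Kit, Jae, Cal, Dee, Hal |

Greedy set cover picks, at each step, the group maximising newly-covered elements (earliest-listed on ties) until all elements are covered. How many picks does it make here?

Greedy: pick D (covers 9 new) → pick C (covers 2 new). Total picks: 2.

2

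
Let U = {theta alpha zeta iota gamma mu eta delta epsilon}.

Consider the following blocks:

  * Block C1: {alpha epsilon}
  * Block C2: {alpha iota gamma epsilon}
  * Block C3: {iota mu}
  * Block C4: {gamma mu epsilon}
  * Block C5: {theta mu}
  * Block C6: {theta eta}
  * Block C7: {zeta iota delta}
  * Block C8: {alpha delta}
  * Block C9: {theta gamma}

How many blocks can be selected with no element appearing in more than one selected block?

3

C1, C3, C9 are pairwise disjoint (C1={alpha,epsilon}; C3={iota,mu}; C9={theta,gamma}).
Every remaining block overlaps one of these, and no 4 of the listed blocks are pairwise disjoint, so 3 is the maximum.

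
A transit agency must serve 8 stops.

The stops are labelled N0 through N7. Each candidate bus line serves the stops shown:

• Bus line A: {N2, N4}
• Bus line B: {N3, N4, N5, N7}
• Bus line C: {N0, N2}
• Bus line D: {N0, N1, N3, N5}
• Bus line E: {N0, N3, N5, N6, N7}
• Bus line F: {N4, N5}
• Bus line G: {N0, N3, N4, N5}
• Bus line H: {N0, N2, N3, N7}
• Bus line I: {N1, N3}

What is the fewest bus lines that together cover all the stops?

3

A and D and E together: A ∪ D ∪ E = {N0, N1, N2, N3, N4, N5, N6, N7} — every stop is covered.
Only E contains N6, so E is forced; the remaining 3 stops need at least 2 more bus lines (each remaining bus line adds at most 2) — so at least 3 bus lines are needed, and 3 is optimal.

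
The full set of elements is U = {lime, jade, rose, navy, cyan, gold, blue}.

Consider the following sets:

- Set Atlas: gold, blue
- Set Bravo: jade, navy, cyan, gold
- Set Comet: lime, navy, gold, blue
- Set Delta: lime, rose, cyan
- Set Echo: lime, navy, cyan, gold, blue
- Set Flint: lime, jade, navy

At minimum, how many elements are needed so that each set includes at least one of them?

2

Take H = {lime, gold}. Each listed set contains at least one of these, so H is a hitting set of size 2.
The sets Atlas, Flint are pairwise disjoint, so any hitting set needs a separate element for each — at least 2. Hence 2 is optimal.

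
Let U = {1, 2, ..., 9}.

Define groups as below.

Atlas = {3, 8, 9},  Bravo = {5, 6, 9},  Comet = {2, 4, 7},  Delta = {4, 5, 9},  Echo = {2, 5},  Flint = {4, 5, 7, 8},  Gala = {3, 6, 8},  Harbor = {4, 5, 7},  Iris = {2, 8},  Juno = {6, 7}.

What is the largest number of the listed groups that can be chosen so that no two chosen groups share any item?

Delta, Iris, Juno are pairwise disjoint (Delta={4,5,9}; Iris={2,8}; Juno={6,7}).
Every remaining group overlaps one of these, and no 4 of the listed groups are pairwise disjoint, so 3 is the maximum.

3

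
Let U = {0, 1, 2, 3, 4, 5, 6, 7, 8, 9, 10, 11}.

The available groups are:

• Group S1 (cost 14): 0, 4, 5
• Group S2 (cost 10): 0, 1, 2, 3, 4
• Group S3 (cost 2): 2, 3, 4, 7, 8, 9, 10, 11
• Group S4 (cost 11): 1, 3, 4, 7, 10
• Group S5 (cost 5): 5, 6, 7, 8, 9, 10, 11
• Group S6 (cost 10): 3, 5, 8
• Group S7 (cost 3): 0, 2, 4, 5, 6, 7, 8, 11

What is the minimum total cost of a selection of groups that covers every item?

S2, S3, S7 together cover every item (S2 ∪ S3 ∪ S7 = {0, 1, 2, 3, 4, 5, 6, 7, 8, 9, 10, 11}); total cost 10 + 2 + 3 = 15.
No covering selection has total cost below 15.

15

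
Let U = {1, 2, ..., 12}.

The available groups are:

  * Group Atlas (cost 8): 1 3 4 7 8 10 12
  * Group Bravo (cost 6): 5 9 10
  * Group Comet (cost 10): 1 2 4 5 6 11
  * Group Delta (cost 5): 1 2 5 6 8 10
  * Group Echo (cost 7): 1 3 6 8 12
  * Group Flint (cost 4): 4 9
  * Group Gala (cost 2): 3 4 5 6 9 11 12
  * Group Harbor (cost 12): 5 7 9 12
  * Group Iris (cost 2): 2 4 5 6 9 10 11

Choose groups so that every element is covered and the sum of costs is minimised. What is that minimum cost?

Atlas, Iris together cover every element (Atlas ∪ Iris = {1, 2, 3, 4, 5, 6, 7, 8, 9, 10, 11, 12}); total cost 8 + 2 = 10.
The greedy pick Gala, Iris, Delta, Atlas costs 17; no covering selection beats 10.

10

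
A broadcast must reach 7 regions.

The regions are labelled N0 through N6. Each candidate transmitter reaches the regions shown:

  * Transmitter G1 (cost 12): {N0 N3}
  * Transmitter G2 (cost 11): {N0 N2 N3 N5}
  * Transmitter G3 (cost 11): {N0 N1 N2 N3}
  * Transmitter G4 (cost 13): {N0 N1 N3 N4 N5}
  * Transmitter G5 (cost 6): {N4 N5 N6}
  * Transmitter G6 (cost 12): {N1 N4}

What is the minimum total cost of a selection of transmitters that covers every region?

G3, G5 together cover every region (G3 ∪ G5 = {N0, N1, N2, N3, N4, N5, N6}); total cost 11 + 6 = 17.
No covering selection has total cost below 17.

17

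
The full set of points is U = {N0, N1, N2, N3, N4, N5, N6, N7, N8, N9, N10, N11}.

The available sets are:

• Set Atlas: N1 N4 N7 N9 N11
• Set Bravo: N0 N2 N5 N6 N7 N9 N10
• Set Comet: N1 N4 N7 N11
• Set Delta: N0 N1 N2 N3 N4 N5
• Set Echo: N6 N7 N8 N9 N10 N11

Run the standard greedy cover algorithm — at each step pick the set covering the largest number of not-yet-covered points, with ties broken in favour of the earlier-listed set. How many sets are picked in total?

4

Greedy: pick Bravo (covers 7 new) → pick Atlas (covers 3 new) → pick Delta (covers 1 new) → pick Echo (covers 1 new). Total picks: 4.
(The true minimum cover uses only 2 sets, so greedy is not optimal here.)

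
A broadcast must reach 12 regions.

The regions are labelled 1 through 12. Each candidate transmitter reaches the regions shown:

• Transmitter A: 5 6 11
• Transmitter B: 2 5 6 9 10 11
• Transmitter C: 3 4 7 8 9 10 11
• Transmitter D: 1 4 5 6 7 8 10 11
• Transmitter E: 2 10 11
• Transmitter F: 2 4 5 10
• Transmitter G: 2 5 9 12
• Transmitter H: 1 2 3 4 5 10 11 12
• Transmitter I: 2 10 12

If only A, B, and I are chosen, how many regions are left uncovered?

Union of A, B, I = {2, 5, 6, 9, 10, 11, 12}.
Not covered: 1, 3, 4, 7, 8 — 5 regions.

5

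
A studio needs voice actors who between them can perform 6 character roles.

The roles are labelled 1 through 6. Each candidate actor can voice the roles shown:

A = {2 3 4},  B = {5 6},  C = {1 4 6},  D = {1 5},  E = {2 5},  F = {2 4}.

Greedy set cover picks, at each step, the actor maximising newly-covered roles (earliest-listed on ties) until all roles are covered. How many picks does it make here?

Greedy: pick A (covers 3 new) → pick B (covers 2 new) → pick C (covers 1 new). Total picks: 3.

3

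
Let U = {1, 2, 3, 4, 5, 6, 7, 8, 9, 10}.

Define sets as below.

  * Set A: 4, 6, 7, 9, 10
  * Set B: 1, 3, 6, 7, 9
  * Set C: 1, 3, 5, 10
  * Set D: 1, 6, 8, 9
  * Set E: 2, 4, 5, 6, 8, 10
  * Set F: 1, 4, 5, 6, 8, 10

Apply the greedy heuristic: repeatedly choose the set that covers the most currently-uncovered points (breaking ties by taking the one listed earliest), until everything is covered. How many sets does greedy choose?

Greedy: pick E (covers 6 new) → pick B (covers 4 new). Total picks: 2.

2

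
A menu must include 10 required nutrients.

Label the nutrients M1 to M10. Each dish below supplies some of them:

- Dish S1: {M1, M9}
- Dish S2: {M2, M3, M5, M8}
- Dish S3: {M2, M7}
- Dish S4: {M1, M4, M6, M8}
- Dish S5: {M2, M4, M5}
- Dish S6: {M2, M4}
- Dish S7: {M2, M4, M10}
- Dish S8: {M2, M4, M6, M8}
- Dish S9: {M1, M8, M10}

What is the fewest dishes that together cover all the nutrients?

5

Take {S1, S2, S3, S8, S9}. Their union is {M1, M2, M3, M4, M5, M6, M7, M8, M9, M10}, which is all 10 nutrients.
No 4 of the 9 dishes cover everything (all 126 combinations miss at least one nutrient), so 5 is optimal.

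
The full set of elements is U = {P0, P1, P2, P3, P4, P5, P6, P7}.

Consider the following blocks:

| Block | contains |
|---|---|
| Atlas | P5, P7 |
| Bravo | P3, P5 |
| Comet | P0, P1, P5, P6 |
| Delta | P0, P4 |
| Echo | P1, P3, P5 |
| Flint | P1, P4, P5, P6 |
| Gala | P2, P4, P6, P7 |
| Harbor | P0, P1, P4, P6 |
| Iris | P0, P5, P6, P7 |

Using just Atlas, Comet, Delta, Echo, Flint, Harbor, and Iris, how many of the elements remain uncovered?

1

Union of Atlas, Comet, Delta, Echo, Flint, Harbor, Iris = {P0, P1, P3, P4, P5, P6, P7}.
Not covered: P2 — 1 element.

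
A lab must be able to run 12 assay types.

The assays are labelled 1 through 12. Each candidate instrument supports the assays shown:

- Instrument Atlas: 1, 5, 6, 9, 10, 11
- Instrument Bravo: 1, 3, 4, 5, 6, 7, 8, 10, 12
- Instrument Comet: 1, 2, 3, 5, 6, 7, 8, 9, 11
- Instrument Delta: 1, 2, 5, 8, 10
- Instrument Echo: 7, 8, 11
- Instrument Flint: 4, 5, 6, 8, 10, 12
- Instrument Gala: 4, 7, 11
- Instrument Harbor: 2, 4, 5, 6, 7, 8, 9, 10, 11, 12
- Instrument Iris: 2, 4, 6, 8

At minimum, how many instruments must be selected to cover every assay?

Bravo and Harbor together: Bravo ∪ Harbor = {1, 2, 3, 4, 5, 6, 7, 8, 9, 10, 11, 12} — every assay is covered.
No single instrument has all 12 assays (the largest, Harbor, has 10), so 2 is optimal.

2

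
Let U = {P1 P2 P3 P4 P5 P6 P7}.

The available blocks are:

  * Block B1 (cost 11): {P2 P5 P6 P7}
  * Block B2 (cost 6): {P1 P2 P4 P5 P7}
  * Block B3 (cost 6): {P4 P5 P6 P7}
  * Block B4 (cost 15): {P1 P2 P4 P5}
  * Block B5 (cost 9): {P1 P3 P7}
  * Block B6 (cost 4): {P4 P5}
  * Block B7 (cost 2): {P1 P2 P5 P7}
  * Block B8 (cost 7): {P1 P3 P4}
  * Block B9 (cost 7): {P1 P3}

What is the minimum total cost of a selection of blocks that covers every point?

B3, B7, B9 together cover every point (B3 ∪ B7 ∪ B9 = {P1, P2, P3, P4, P5, P6, P7}); total cost 6 + 2 + 7 = 15.
No covering selection has total cost below 15.

15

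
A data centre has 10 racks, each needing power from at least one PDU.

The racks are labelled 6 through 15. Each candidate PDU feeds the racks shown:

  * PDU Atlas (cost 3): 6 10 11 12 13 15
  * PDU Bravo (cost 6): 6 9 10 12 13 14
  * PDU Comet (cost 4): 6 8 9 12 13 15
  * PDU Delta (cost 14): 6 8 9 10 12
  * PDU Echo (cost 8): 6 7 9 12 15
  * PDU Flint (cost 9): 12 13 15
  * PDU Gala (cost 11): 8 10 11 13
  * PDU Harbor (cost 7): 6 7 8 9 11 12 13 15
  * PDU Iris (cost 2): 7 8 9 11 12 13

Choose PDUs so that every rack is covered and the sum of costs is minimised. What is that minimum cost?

11

Atlas, Bravo, Iris together cover every rack (Atlas ∪ Bravo ∪ Iris = {6, 7, 8, 9, 10, 11, 12, 13, 14, 15}); total cost 3 + 6 + 2 = 11.
No covering selection has total cost below 11.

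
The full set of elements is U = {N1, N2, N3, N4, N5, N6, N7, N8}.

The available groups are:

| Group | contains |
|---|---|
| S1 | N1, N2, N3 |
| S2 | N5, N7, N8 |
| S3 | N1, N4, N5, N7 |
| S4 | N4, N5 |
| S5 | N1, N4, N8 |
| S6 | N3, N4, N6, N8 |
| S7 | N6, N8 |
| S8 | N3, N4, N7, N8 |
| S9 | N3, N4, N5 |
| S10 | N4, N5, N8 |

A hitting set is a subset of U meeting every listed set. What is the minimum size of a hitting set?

The 3 elements {N2, N5, N8} hit every group.
The groups S1, S4, S7 are pairwise disjoint, so any hitting set needs a separate element for each — at least 3. Hence 3 is optimal.

3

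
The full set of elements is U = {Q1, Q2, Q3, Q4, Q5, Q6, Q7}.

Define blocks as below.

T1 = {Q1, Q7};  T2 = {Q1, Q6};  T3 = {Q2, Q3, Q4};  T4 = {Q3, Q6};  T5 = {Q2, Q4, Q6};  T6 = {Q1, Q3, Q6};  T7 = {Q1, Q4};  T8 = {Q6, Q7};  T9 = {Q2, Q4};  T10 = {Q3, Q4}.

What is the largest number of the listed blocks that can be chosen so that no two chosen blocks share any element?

T1, T4, T9 are pairwise disjoint (T1={Q1,Q7}; T4={Q3,Q6}; T9={Q2,Q4}).
Every remaining block overlaps one of these, and no 4 of the listed blocks are pairwise disjoint, so 3 is the maximum.

3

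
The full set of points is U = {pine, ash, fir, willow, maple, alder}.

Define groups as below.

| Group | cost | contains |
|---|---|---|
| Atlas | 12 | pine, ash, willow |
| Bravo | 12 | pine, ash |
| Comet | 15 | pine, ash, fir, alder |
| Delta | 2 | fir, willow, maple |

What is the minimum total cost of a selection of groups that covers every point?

17

Comet, Delta together cover every point (Comet ∪ Delta = {pine, ash, fir, willow, maple, alder}); total cost 15 + 2 = 17.
No covering selection has total cost below 17.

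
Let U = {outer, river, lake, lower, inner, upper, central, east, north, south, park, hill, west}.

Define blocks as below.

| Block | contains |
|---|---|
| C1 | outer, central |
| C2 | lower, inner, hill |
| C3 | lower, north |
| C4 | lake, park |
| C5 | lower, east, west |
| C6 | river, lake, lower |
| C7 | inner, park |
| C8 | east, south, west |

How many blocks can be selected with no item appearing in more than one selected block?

C1, C6, C7, C8 are pairwise disjoint (C1={outer,central}; C6={river,lake,lower}; C7={inner,park}; C8={east,south,west}).
Every remaining block overlaps one of these, and no 5 of the listed blocks are pairwise disjoint, so 4 is the maximum.

4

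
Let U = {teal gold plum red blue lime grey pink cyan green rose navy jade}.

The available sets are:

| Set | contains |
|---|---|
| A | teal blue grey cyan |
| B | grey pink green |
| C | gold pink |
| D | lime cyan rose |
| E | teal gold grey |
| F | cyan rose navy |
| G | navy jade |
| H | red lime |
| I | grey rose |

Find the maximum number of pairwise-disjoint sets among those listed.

4

A, C, G, H are pairwise disjoint (A={teal,blue,grey,cyan}; C={gold,pink}; G={navy,jade}; H={red,lime}).
Every remaining set overlaps one of these, and no 5 of the listed sets are pairwise disjoint, so 4 is the maximum.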